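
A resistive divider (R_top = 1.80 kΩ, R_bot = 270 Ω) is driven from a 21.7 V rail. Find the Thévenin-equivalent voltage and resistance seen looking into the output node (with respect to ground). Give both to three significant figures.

V_th is the open-circuit tap voltage: 21.7 × 270/(1800 + 270) = 2.83 V.
With the supply zeroed, R_top and R_bot appear in parallel from the tap: R_th = R_top‖R_bot = (1800 × 270)/2070 = 235 Ω.

V_th = 2.83 V, R_th = 235 Ω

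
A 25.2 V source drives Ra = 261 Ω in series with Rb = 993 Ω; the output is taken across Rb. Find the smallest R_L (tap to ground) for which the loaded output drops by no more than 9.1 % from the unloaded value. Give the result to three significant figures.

R_L(min) ≈ 2.06 kΩ

Output resistance R_th = Ra‖Rb = (261 × 993)/1254 = 206.7 Ω.
The fractional drop is R_th/(R_th + R_L); requiring this ≤ 0.0910 gives R_L ≥ R_th(1/0.0910 − 1) = 206.7 × 9.989 = 2.06 kΩ.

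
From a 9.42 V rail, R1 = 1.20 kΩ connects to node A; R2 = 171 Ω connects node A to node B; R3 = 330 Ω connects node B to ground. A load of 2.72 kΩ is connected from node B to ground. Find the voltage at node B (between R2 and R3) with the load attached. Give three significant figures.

At node B, R3 is in parallel with the load: R3‖R_L = 294.3 Ω.
Below node A the resistance is R2 + (R3‖R_L) = 465.3 Ω, so V_A = 9.42 × 465.3/1665 = 2.632 V.
Then V_B = V_A × (R3‖R_L)/(R2 + R3‖R_L) = 2.632 × 294.3/465.3 = 1.66 V.

V ≈ 1.66 V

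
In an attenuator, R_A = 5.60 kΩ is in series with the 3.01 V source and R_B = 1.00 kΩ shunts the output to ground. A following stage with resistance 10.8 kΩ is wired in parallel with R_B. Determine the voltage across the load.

The load sits in parallel with R_B: R_B‖R_L = (1.00 × 10.8) / (1.00 + 10.8) = 0.9153 kΩ.
V_out = 3.01 × 0.9153 / (5.60 + 0.9153) = 3.01 × 0.9153/6.515 = 0.423 V.

V_out ≈ 0.423 V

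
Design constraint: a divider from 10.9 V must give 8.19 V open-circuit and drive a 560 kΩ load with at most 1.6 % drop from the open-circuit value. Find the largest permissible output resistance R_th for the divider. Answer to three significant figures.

R_th ≤ 9.11 kΩ

Loading drop = R_th/(R_th + R_L) ≤ 0.0160, so R_th ≤ R_L · ε/(1−ε) = 560 kΩ × 0.0160/0.9840 = 9.11 kΩ.
(Any R1, R2 with R2/(R1+R2) = 0.751 and R1‖R2 ≤ 9.11 kΩ will meet the spec.)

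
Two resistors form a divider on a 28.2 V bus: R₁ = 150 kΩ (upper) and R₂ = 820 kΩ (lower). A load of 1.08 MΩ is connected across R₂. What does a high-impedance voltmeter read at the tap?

V_out ≈ 21.3 V

The load sits in parallel with R₂: R₂‖R_L = (820 × 1080) / (820 + 1080) = 466.1 kΩ.
V_out = 28.2 × 466.1 / (150 + 466.1) = 28.2 × 466.1/616.1 = 21.3 V.
(Unloaded it would have been 23.8 V.)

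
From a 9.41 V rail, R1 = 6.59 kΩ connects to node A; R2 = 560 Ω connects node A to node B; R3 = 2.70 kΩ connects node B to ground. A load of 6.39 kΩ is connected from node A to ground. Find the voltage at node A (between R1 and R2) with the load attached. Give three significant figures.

V ≈ 2.32 V

Below node A the series string R2+R3 = 3260 Ω sits in parallel with the 6390 Ω load: 2159 Ω.
V_A = 9.41 × 2159/(6590 + 2159) = 2.32 V.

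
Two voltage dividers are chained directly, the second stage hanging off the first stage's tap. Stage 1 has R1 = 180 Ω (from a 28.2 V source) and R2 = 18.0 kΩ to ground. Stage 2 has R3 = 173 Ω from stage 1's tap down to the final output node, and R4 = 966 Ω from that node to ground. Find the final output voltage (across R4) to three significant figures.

Stage 2 presents R3+R4 = 1139 Ω as a load on stage 1's tap.
Stage 1's lower leg becomes R2‖(R3+R4) = 1071 Ω, so V_mid = 28.2 × 1071/1251 = 24.14 V.
Stage 2 is itself unloaded: V_out = V_mid × R4/(R3+R4) = 24.14 × 966/1139 = 20.5 V.

V_out ≈ 20.5 V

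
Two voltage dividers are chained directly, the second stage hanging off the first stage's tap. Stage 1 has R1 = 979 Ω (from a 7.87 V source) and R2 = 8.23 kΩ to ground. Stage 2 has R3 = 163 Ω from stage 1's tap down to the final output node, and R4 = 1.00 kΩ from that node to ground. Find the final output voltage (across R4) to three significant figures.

V_out ≈ 3.45 V

Stage 2 presents R3+R4 = 1163 Ω as a load on stage 1's tap.
Stage 1's lower leg becomes R2‖(R3+R4) = 1019 Ω, so V_mid = 7.87 × 1019/1998 = 4.014 V.
Stage 2 is itself unloaded: V_out = V_mid × R4/(R3+R4) = 4.014 × 1000/1163 = 3.45 V.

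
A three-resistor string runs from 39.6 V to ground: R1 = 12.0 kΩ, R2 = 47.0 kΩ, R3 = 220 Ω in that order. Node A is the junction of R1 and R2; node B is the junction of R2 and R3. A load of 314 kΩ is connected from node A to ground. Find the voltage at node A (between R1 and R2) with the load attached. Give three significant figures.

Below node A the series string R2+R3 = 47220 Ω sits in parallel with the 314000 Ω load: 41050 Ω.
V_A = 39.6 × 41050/(12000 + 41050) = 30.6 V.

V ≈ 30.6 V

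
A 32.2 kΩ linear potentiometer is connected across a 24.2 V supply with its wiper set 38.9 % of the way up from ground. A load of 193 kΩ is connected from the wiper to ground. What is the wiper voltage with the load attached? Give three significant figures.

The wiper splits the pot into (1−α)R = 19.67 kΩ above and αR = 12.53 kΩ below.
Lower section ‖ load = 11.76 kΩ.
V_wiper = 24.2 × 11.76/(19.67 + 11.76) = 9.05 V.

V ≈ 9.05 V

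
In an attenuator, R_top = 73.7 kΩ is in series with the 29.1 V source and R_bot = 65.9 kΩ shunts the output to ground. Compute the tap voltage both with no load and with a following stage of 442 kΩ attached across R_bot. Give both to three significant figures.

Unloaded: 13.7 V; loaded: 12.7 V

Open-circuit: V = 29.1 × 65.9/(73.7 + 65.9) = 13.7 V.
With the load, R_bot becomes R_bot‖R_L = 57.35 kΩ, so V = 29.1 × 57.35/131.0 = 12.7 V.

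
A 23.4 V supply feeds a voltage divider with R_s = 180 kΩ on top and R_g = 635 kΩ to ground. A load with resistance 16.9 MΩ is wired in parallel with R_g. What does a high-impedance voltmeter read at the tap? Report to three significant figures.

The load sits in parallel with R_g: R_g‖R_L = (635 × 16900) / (635 + 16900) = 612.0 kΩ.
V_out = 23.4 × 612.0 / (180 + 612.0) = 23.4 × 612.0/792.0 = 18.1 V.
(Unloaded it would have been 18.2 V.)

V_out ≈ 18.1 V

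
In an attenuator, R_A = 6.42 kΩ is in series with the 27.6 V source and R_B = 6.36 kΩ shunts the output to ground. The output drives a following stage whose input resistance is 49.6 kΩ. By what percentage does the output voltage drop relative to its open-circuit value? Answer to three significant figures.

The divider's output (Thévenin) resistance is R_A‖R_B = 3.195 kΩ.
Fractional drop under load = R_th/(R_th + R_L) = 3.195 / (3.195 + 49.6) = 0.06052.
So the output falls by 6.05 %.

6.05 %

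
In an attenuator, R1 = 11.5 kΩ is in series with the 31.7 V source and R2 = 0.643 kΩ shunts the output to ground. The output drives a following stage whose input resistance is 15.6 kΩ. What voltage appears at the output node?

The load sits in parallel with R2: R2‖R_L = (643 × 15600) / (643 + 15600) = 617.5 Ω.
V_out = 31.7 × 617.5 / (11500 + 617.5) = 31.7 × 617.5/12120 = 1.62 V.

V_out ≈ 1.62 V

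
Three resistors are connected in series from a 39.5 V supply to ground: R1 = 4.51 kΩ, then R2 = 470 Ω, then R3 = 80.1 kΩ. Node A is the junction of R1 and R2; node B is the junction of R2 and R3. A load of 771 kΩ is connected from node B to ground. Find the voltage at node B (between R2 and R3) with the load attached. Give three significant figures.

V ≈ 37.0 V

At node B, R3 is in parallel with the load: R3‖R_L = 72560 Ω.
Below node A the resistance is R2 + (R3‖R_L) = 73030 Ω, so V_A = 39.5 × 73030/77540 = 37.20 V.
Then V_B = V_A × (R3‖R_L)/(R2 + R3‖R_L) = 37.20 × 72560/73030 = 37.0 V.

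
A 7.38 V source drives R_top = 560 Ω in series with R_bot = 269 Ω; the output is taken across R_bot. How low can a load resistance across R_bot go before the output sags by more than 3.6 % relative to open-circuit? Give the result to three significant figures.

Output resistance R_th = R_top‖R_bot = (560 × 269)/829.0 = 181.7 Ω.
The fractional drop is R_th/(R_th + R_L); requiring this ≤ 0.0360 gives R_L ≥ R_th(1/0.0360 − 1) = 181.7 × 26.78 = 4.87 kΩ.

R_L(min) ≈ 4.87 kΩ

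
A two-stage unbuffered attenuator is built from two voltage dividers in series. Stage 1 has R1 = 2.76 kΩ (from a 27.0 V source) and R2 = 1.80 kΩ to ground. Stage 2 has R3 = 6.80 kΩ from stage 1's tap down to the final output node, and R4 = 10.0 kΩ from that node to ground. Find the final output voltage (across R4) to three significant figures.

Stage 2 presents R3+R4 = 16.80 kΩ as a load on stage 1's tap.
Stage 1's lower leg becomes R2‖(R3+R4) = 1.626 kΩ, so V_mid = 27.0 × 1.626/4.386 = 10.01 V.
Stage 2 is itself unloaded: V_out = V_mid × R4/(R3+R4) = 10.01 × 10.0/16.80 = 5.96 V.

V_out ≈ 5.96 V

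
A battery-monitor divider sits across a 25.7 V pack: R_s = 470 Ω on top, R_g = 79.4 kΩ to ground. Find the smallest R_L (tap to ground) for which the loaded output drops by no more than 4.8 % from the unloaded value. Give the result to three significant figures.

R_L(min) ≈ 9.27 kΩ

Output resistance R_th = R_s‖R_g = (470 × 79400)/79870 = 467.2 Ω.
The fractional drop is R_th/(R_th + R_L); requiring this ≤ 0.0480 gives R_L ≥ R_th(1/0.0480 − 1) = 467.2 × 19.83 = 9.27 kΩ.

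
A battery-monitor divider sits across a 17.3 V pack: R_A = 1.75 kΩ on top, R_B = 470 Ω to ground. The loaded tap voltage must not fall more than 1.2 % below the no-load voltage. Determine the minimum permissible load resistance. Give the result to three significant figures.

Output resistance R_th = R_A‖R_B = (1750 × 470)/2220 = 370.5 Ω.
The fractional drop is R_th/(R_th + R_L); requiring this ≤ 0.0120 gives R_L ≥ R_th(1/0.0120 − 1) = 370.5 × 82.33 = 30.5 kΩ.

R_L(min) ≈ 30.5 kΩ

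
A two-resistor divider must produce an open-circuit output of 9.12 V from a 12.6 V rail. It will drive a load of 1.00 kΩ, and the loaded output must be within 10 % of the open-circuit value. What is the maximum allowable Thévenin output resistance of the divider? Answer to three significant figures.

Loading drop = R_th/(R_th + R_L) ≤ 0.100, so R_th ≤ R_L · ε/(1−ε) = 1.00 kΩ × 0.100/0.9000 = 111 Ω.
(Any R1, R2 with R2/(R1+R2) = 0.724 and R1‖R2 ≤ 111 Ω will meet the spec.)

R_th ≤ 111 Ω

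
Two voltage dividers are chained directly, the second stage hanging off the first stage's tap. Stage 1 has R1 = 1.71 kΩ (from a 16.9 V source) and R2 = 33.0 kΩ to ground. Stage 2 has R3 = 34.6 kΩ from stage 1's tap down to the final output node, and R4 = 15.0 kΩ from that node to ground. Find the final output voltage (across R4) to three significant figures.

V_out ≈ 4.70 V

Stage 2 presents R3+R4 = 49.60 kΩ as a load on stage 1's tap.
Stage 1's lower leg becomes R2‖(R3+R4) = 19.82 kΩ, so V_mid = 16.9 × 19.82/21.53 = 15.56 V.
Stage 2 is itself unloaded: V_out = V_mid × R4/(R3+R4) = 15.56 × 15.0/49.60 = 4.70 V.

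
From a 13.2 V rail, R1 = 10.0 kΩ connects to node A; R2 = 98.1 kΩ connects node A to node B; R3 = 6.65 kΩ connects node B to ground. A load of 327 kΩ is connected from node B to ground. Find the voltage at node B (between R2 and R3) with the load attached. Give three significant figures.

V ≈ 0.751 V

At node B, R3 is in parallel with the load: R3‖R_L = 6.517 kΩ.
Below node A the resistance is R2 + (R3‖R_L) = 104.6 kΩ, so V_A = 13.2 × 104.6/114.6 = 12.05 V.
Then V_B = V_A × (R3‖R_L)/(R2 + R3‖R_L) = 12.05 × 6.517/104.6 = 0.751 V.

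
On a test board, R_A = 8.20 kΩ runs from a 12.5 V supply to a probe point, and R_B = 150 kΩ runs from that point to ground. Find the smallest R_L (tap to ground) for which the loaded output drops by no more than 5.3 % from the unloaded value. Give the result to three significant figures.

Output resistance R_th = R_A‖R_B = (8.20 × 150)/158.2 = 7.775 kΩ.
The fractional drop is R_th/(R_th + R_L); requiring this ≤ 0.0530 gives R_L ≥ R_th(1/0.0530 − 1) = 7.775 × 17.87 = 139 kΩ.

R_L(min) ≈ 139 kΩ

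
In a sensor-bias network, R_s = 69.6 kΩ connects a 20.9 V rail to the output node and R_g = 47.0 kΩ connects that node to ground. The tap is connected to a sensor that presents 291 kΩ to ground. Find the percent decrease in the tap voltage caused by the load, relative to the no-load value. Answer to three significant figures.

8.79 %

Unloaded V = 20.9 × 47.0/116.6 = 8.4245 V.
Loaded: R_g‖R_L = 40.46 kΩ, giving V = 20.9 × 40.46/110.1 = 7.6837 V.
Drop = (8.4245 − 7.6837) / 8.4245 = 8.79 %.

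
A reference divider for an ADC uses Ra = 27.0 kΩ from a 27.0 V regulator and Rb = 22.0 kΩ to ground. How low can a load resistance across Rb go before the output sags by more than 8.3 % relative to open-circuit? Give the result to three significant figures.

Output resistance R_th = Ra‖Rb = (27.0 × 22.0)/49.00 = 12.12 kΩ.
The fractional drop is R_th/(R_th + R_L); requiring this ≤ 0.0830 gives R_L ≥ R_th(1/0.0830 − 1) = 12.12 × 11.05 = 134 kΩ.

R_L(min) ≈ 134 kΩ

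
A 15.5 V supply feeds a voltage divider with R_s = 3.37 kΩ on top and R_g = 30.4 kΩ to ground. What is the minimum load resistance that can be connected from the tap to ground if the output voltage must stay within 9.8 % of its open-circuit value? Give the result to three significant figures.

Output resistance R_th = R_s‖R_g = (3.37 × 30.4)/33.77 = 3.034 kΩ.
The fractional drop is R_th/(R_th + R_L); requiring this ≤ 0.0980 gives R_L ≥ R_th(1/0.0980 − 1) = 3.034 × 9.204 = 27.9 kΩ.

R_L(min) ≈ 27.9 kΩ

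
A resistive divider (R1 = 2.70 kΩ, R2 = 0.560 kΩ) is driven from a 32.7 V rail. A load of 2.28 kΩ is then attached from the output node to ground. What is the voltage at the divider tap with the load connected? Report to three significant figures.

The load sits in parallel with R2: R2‖R_L = (560 × 2280) / (560 + 2280) = 449.6 Ω.
V_out = 32.7 × 449.6 / (2700 + 449.6) = 32.7 × 449.6/3150 = 4.67 V.
(Unloaded it would have been 5.62 V.)

V_out ≈ 4.67 V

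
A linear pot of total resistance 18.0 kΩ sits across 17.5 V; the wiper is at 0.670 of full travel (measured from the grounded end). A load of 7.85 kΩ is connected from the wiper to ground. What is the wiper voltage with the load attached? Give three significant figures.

The wiper splits the pot into (1−α)R = 5.940 kΩ above and αR = 12.06 kΩ below.
Lower section ‖ load = 4.755 kΩ.
V_wiper = 17.5 × 4.755/(5.940 + 4.755) = 7.78 V.

V ≈ 7.78 V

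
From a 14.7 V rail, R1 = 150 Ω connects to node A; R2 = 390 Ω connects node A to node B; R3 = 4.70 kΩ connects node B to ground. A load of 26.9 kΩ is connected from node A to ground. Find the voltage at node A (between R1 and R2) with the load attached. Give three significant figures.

Below node A the series string R2+R3 = 5090 Ω sits in parallel with the 26900 Ω load: 4280 Ω.
V_A = 14.7 × 4280/(150 + 4280) = 14.2 V.

V ≈ 14.2 V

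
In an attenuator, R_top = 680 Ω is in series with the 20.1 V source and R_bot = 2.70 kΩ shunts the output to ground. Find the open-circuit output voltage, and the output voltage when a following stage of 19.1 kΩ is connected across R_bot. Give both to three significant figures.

Open-circuit: V = 20.1 × 2700/(680 + 2700) = 16.1 V.
With the load, R_bot becomes R_bot‖R_L = 2366 Ω, so V = 20.1 × 2366/3046 = 15.6 V.

Unloaded: 16.1 V; loaded: 15.6 V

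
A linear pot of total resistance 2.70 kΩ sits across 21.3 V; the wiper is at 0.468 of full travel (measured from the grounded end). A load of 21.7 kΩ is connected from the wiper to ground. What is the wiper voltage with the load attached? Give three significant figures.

The wiper splits the pot into (1−α)R = 1.436 kΩ above and αR = 1.264 kΩ below.
Lower section ‖ load = 1.194 kΩ.
V_wiper = 21.3 × 1.194/(1.436 + 1.194) = 9.67 V.

V ≈ 9.67 V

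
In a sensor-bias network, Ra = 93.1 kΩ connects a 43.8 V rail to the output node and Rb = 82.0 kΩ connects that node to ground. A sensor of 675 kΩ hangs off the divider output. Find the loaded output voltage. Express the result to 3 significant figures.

V_out ≈ 19.3 V

The load sits in parallel with Rb: Rb‖R_L = (82.0 × 675) / (82.0 + 675) = 73.12 kΩ.
V_out = 43.8 × 73.12 / (93.1 + 73.12) = 43.8 × 73.12/166.2 = 19.3 V.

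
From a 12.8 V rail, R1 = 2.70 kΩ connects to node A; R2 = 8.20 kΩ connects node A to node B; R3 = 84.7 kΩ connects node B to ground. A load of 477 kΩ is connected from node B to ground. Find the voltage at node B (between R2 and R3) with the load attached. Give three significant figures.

V ≈ 11.1 V

At node B, R3 is in parallel with the load: R3‖R_L = 71.93 kΩ.
Below node A the resistance is R2 + (R3‖R_L) = 80.13 kΩ, so V_A = 12.8 × 80.13/82.83 = 12.38 V.
Then V_B = V_A × (R3‖R_L)/(R2 + R3‖R_L) = 12.38 × 71.93/80.13 = 11.1 V.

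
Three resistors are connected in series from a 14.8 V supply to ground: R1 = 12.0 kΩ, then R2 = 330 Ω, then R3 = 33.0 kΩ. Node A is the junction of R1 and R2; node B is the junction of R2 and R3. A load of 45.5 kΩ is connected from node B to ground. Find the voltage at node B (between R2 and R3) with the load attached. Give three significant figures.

V ≈ 9.00 V

At node B, R3 is in parallel with the load: R3‖R_L = 19130 Ω.
Below node A the resistance is R2 + (R3‖R_L) = 19460 Ω, so V_A = 14.8 × 19460/31460 = 9.154 V.
Then V_B = V_A × (R3‖R_L)/(R2 + R3‖R_L) = 9.154 × 19130/19460 = 9.00 V.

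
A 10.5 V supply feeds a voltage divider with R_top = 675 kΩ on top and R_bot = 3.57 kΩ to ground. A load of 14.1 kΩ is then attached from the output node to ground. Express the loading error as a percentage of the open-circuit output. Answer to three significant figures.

The divider's output (Thévenin) resistance is R_top‖R_bot = 3.551 kΩ.
Fractional drop under load = R_th/(R_th + R_L) = 3.551 / (3.551 + 14.1) = 0.2012.
So the output falls by 20.1 %.

20.1 %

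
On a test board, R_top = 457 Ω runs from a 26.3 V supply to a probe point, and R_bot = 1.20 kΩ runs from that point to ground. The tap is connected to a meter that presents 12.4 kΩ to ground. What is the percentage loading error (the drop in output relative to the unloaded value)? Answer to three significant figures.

2.60 %

The divider's output (Thévenin) resistance is R_top‖R_bot = 331.0 Ω.
Fractional drop under load = R_th/(R_th + R_L) = 331.0 / (331.0 + 12400) = 0.02600.
So the output falls by 2.60 %.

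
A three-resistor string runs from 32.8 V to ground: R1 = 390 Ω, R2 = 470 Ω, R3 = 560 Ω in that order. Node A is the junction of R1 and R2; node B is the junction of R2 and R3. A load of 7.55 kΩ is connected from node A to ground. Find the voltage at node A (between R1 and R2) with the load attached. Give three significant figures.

V ≈ 22.9 V

Below node A the series string R2+R3 = 1030 Ω sits in parallel with the 7550 Ω load: 906.4 Ω.
V_A = 32.8 × 906.4/(390 + 906.4) = 22.9 V.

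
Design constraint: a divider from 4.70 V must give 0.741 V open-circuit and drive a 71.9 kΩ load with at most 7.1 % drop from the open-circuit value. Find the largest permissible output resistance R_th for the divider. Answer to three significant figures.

Loading drop = R_th/(R_th + R_L) ≤ 0.0710, so R_th ≤ R_L · ε/(1−ε) = 71.9 kΩ × 0.0710/0.9290 = 5.50 kΩ.

R_th ≤ 5.50 kΩ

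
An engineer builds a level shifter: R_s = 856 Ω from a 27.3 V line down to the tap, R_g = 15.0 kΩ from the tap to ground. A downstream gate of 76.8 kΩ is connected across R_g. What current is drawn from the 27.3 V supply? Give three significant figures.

R_g‖R_L = 12550 Ω, so the source sees R_s + R_g‖R_L = 13410 Ω.
I = 27.3 V / 13410 Ω = 2.04 mA.

I ≈ 2.04 mA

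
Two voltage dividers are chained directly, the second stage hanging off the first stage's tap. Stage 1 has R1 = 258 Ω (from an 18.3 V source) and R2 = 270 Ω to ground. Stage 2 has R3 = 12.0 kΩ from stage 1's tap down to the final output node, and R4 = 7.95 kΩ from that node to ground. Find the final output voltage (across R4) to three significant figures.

V_out ≈ 3.70 V

Stage 2 presents R3+R4 = 19950 Ω as a load on stage 1's tap.
Stage 1's lower leg becomes R2‖(R3+R4) = 266.4 Ω, so V_mid = 18.3 × 266.4/524.4 = 9.296 V.
Stage 2 is itself unloaded: V_out = V_mid × R4/(R3+R4) = 9.296 × 7950/19950 = 3.70 V.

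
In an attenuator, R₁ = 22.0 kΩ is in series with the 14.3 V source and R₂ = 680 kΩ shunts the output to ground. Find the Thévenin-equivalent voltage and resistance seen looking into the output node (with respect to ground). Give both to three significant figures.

V_th = 13.9 V, R_th = 21.3 kΩ

V_th is the open-circuit tap voltage: 14.3 × 680/(22.0 + 680) = 13.9 V.
With the supply zeroed, R₁ and R₂ appear in parallel from the tap: R_th = R₁‖R₂ = (22.0 × 680)/702.0 = 21.3 kΩ.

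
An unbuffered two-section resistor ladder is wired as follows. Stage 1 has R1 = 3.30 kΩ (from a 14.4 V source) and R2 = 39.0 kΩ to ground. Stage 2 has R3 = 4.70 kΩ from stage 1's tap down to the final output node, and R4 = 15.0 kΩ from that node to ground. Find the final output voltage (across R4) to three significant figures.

V_out ≈ 8.76 V

Stage 2 presents R3+R4 = 19.70 kΩ as a load on stage 1's tap.
Stage 1's lower leg becomes R2‖(R3+R4) = 13.09 kΩ, so V_mid = 14.4 × 13.09/16.39 = 11.50 V.
Stage 2 is itself unloaded: V_out = V_mid × R4/(R3+R4) = 11.50 × 15.0/19.70 = 8.76 V.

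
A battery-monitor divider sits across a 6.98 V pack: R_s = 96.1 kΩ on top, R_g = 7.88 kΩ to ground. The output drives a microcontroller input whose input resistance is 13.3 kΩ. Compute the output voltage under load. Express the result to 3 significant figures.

The load sits in parallel with R_g: R_g‖R_L = (7.88 × 13.3) / (7.88 + 13.3) = 4.948 kΩ.
V_out = 6.98 × 4.948 / (96.1 + 4.948) = 6.98 × 4.948/101.0 = 0.342 V.

V_out ≈ 0.342 V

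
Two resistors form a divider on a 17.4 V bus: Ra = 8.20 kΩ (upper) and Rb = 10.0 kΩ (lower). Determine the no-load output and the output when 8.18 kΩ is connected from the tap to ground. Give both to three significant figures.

Open-circuit: V = 17.4 × 10.0/(8.20 + 10.0) = 9.56 V.
With the load, Rb becomes Rb‖R_L = 4.499 kΩ, so V = 17.4 × 4.499/12.70 = 6.16 V.

Unloaded: 9.56 V; loaded: 6.16 V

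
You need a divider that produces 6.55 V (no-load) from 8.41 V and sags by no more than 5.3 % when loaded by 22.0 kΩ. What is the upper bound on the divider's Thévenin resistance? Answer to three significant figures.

R_th ≤ 1.23 kΩ

Loading drop = R_th/(R_th + R_L) ≤ 0.0530, so R_th ≤ R_L · ε/(1−ε) = 22.0 kΩ × 0.0530/0.9470 = 1.23 kΩ.
(Any R1, R2 with R2/(R1+R2) = 0.779 and R1‖R2 ≤ 1.23 kΩ will meet the spec.)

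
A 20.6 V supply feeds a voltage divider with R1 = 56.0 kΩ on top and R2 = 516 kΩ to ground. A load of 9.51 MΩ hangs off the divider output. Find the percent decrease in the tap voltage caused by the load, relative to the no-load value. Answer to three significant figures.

0.528 %

The divider's output (Thévenin) resistance is R1‖R2 = 50.52 kΩ.
Fractional drop under load = R_th/(R_th + R_L) = 50.52 / (50.52 + 9510) = 0.005284.
So the output falls by 0.528 %.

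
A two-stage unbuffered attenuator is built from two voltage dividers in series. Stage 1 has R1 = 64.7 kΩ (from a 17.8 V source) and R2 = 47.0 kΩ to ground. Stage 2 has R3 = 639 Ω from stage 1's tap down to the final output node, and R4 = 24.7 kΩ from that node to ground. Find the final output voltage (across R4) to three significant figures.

V_out ≈ 3.52 V

Stage 2 presents R3+R4 = 25340 Ω as a load on stage 1's tap.
Stage 1's lower leg becomes R2‖(R3+R4) = 16460 Ω, so V_mid = 17.8 × 16460/81160 = 3.611 V.
Stage 2 is itself unloaded: V_out = V_mid × R4/(R3+R4) = 3.611 × 24700/25340 = 3.52 V.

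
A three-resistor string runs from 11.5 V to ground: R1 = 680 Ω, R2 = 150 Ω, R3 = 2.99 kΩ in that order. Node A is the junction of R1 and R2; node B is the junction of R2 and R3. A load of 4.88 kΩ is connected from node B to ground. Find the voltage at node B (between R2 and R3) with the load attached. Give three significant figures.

V ≈ 7.94 V

At node B, R3 is in parallel with the load: R3‖R_L = 1854 Ω.
Below node A the resistance is R2 + (R3‖R_L) = 2004 Ω, so V_A = 11.5 × 2004/2684 = 8.586 V.
Then V_B = V_A × (R3‖R_L)/(R2 + R3‖R_L) = 8.586 × 1854/2004 = 7.94 V.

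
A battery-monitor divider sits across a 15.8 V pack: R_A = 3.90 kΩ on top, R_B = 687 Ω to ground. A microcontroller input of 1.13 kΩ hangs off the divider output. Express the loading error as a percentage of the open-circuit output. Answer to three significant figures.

Unloaded V = 15.8 × 687/4587 = 2.366 V.
Loaded: R_B‖R_L = 427.2 Ω, giving V = 15.8 × 427.2/4327 = 1.560 V.
Drop = (2.366 − 1.560) / 2.366 = 34.1 %.

34.1 %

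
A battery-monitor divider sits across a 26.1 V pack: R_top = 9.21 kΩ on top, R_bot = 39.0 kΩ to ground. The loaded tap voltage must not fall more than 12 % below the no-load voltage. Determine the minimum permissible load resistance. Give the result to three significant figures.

R_L(min) ≈ 54.6 kΩ

Output resistance R_th = R_top‖R_bot = (9.21 × 39.0)/48.21 = 7.451 kΩ.
The fractional drop is R_th/(R_th + R_L); requiring this ≤ 0.120 gives R_L ≥ R_th(1/0.120 − 1) = 7.451 × 7.333 = 54.6 kΩ.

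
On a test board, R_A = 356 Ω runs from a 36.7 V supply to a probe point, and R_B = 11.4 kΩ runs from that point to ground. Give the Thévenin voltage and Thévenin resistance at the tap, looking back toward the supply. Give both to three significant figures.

V_th is the open-circuit tap voltage: 36.7 × 11400/(356 + 11400) = 35.6 V.
With the supply zeroed, R_A and R_B appear in parallel from the tap: R_th = R_A‖R_B = (356 × 11400)/11760 = 345 Ω.

V_th = 35.6 V, R_th = 345 Ω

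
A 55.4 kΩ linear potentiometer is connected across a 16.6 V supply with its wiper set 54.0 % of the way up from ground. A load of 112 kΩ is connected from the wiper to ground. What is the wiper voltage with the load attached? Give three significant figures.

The wiper splits the pot into (1−α)R = 25.48 kΩ above and αR = 29.92 kΩ below.
Lower section ‖ load = 23.61 kΩ.
V_wiper = 16.6 × 23.61/(25.48 + 23.61) = 7.98 V.

V ≈ 7.98 V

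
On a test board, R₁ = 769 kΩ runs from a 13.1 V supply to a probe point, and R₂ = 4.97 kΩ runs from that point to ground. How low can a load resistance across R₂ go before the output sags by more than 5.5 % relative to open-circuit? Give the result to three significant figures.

R_L(min) ≈ 84.8 kΩ

Output resistance R_th = R₁‖R₂ = (769 × 4.97)/774.0 = 4.938 kΩ.
The fractional drop is R_th/(R_th + R_L); requiring this ≤ 0.0550 gives R_L ≥ R_th(1/0.0550 − 1) = 4.938 × 17.18 = 84.8 kΩ.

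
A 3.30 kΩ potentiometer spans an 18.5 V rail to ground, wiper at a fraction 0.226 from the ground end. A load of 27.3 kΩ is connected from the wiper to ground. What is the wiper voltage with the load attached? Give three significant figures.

The wiper splits the pot into (1−α)R = 2554 Ω above and αR = 745.8 Ω below.
Lower section ‖ load = 726.0 Ω.
V_wiper = 18.5 × 726.0/(2554 + 726.0) = 4.09 V.

V ≈ 4.09 V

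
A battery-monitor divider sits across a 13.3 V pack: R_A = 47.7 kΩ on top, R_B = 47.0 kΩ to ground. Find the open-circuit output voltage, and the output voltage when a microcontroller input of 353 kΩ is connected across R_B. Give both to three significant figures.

Open-circuit: V = 13.3 × 47.0/(47.7 + 47.0) = 6.60 V.
With the load, R_B becomes R_B‖R_L = 41.48 kΩ, so V = 13.3 × 41.48/89.18 = 6.19 V.

Unloaded: 6.60 V; loaded: 6.19 V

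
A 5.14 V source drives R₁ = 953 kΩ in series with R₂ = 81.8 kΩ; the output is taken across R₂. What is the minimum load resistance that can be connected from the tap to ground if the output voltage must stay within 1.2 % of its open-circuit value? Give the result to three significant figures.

Output resistance R_th = R₁‖R₂ = (953 × 81.8)/1035 = 75.33 kΩ.
The fractional drop is R_th/(R_th + R_L); requiring this ≤ 0.0120 gives R_L ≥ R_th(1/0.0120 − 1) = 75.33 × 82.33 = 6.20 MΩ.

R_L(min) ≈ 6.20 MΩ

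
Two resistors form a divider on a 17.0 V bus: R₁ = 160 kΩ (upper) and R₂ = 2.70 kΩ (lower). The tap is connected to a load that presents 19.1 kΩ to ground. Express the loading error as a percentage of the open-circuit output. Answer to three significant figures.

Unloaded V = 17.0 × 2.70/162.7 = 0.28211 V.
Loaded: R₂‖R_L = 2.366 kΩ, giving V = 17.0 × 2.366/162.4 = 0.24768 V.
Drop = (0.28211 − 0.24768) / 0.28211 = 12.2 %.

12.2 %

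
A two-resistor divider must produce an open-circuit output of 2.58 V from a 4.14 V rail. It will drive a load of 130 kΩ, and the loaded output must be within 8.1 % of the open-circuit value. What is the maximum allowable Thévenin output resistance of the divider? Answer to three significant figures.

R_th ≤ 11.5 kΩ

Loading drop = R_th/(R_th + R_L) ≤ 0.0810, so R_th ≤ R_L · ε/(1−ε) = 130 kΩ × 0.0810/0.9190 = 11.5 kΩ.
(Any R1, R2 with R2/(R1+R2) = 0.623 and R1‖R2 ≤ 11.5 kΩ will meet the spec.)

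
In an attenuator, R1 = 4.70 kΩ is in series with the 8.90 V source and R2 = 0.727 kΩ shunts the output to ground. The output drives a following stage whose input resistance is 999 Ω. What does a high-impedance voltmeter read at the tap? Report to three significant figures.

The load sits in parallel with R2: R2‖R_L = (727 × 999) / (727 + 999) = 420.8 Ω.
V_out = 8.90 × 420.8 / (4700 + 420.8) = 8.90 × 420.8/5121 = 0.731 V.

V_out ≈ 0.731 V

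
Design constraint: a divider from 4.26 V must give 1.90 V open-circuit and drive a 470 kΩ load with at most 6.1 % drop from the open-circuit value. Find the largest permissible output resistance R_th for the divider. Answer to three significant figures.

Loading drop = R_th/(R_th + R_L) ≤ 0.0610, so R_th ≤ R_L · ε/(1−ε) = 470 kΩ × 0.0610/0.9390 = 30.5 kΩ.
(Any R1, R2 with R2/(R1+R2) = 0.446 and R1‖R2 ≤ 30.5 kΩ will meet the spec.)

R_th ≤ 30.5 kΩ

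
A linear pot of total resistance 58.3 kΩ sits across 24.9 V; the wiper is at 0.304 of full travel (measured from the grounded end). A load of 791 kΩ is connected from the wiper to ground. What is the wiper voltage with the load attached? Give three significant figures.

The wiper splits the pot into (1−α)R = 40.58 kΩ above and αR = 17.72 kΩ below.
Lower section ‖ load = 17.33 kΩ.
V_wiper = 24.9 × 17.33/(40.58 + 17.33) = 7.45 V.

V ≈ 7.45 V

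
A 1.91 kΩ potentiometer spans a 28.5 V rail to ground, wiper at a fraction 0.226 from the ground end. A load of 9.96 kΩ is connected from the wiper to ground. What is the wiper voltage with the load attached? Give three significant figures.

The wiper splits the pot into (1−α)R = 1478 Ω above and αR = 431.7 Ω below.
Lower section ‖ load = 413.7 Ω.
V_wiper = 28.5 × 413.7/(1478 + 413.7) = 6.23 V.

V ≈ 6.23 V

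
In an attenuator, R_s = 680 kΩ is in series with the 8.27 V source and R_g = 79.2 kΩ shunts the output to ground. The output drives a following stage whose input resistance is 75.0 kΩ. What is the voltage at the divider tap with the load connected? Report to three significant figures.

The load sits in parallel with R_g: R_g‖R_L = (79.2 × 75.0) / (79.2 + 75.0) = 38.52 kΩ.
V_out = 8.27 × 38.52 / (680 + 38.52) = 8.27 × 38.52/718.5 = 0.443 V.

V_out ≈ 0.443 V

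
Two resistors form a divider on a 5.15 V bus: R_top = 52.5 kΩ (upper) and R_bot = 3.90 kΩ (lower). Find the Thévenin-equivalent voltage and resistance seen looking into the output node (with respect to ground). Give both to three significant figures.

V_th = 0.356 V, R_th = 3.63 kΩ

V_th is the open-circuit tap voltage: 5.15 × 3.90/(52.5 + 3.90) = 0.356 V.
With the supply zeroed, R_top and R_bot appear in parallel from the tap: R_th = R_top‖R_bot = (52.5 × 3.90)/56.40 = 3.63 kΩ.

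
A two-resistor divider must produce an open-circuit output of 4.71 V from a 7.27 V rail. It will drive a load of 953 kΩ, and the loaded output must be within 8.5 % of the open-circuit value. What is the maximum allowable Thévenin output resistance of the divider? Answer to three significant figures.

R_th ≤ 88.5 kΩ

Loading drop = R_th/(R_th + R_L) ≤ 0.0850, so R_th ≤ R_L · ε/(1−ε) = 953 kΩ × 0.0850/0.9150 = 88.5 kΩ.
(Any R1, R2 with R2/(R1+R2) = 0.648 and R1‖R2 ≤ 88.5 kΩ will meet the spec.)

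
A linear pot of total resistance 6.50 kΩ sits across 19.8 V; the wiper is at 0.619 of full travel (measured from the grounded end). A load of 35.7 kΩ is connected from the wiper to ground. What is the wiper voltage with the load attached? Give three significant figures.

V ≈ 11.8 V

The wiper splits the pot into (1−α)R = 2.477 kΩ above and αR = 4.024 kΩ below.
Lower section ‖ load = 3.616 kΩ.
V_wiper = 19.8 × 3.616/(2.477 + 3.616) = 11.8 V.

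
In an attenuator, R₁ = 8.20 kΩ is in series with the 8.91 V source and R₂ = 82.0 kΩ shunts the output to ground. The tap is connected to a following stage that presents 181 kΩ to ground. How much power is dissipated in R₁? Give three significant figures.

P ≈ 0.156 mW

Total resistance from the source is R₁ + (R₂‖R_L) = 64.63 kΩ, so I = 8.91/64.63 kΩ = 0.1379 mA.
P = I²·R₁ = (0.1379 mA)² × 8.20 kΩ = 0.156 mW.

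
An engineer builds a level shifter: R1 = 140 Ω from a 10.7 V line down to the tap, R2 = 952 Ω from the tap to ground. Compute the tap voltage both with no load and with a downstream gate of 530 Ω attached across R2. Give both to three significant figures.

Unloaded: 9.33 V; loaded: 7.58 V

Open-circuit: V = 10.7 × 952/(140 + 952) = 9.33 V.
With the load, R2 becomes R2‖R_L = 340.5 Ω, so V = 10.7 × 340.5/480.5 = 7.58 V.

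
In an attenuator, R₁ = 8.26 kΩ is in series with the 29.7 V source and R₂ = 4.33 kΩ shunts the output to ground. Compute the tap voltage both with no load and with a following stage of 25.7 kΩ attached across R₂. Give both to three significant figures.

Unloaded: 10.2 V; loaded: 9.20 V

Open-circuit: V = 29.7 × 4.33/(8.26 + 4.33) = 10.2 V.
With the load, R₂ becomes R₂‖R_L = 3.706 kΩ, so V = 29.7 × 3.706/11.97 = 9.20 V.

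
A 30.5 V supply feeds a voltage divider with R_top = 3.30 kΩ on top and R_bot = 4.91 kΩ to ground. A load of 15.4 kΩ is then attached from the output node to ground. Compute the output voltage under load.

The load sits in parallel with R_bot: R_bot‖R_L = (4.91 × 15.4) / (4.91 + 15.4) = 3.723 kΩ.
V_out = 30.5 × 3.723 / (3.30 + 3.723) = 30.5 × 3.723/7.023 = 16.2 V.

V_out ≈ 16.2 V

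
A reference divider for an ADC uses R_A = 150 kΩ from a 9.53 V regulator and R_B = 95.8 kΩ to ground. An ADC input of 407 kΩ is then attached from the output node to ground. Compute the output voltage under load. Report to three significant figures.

V_out ≈ 3.25 V

The load sits in parallel with R_B: R_B‖R_L = (95.8 × 407) / (95.8 + 407) = 77.55 kΩ.
V_out = 9.53 × 77.55 / (150 + 77.55) = 9.53 × 77.55/227.5 = 3.25 V.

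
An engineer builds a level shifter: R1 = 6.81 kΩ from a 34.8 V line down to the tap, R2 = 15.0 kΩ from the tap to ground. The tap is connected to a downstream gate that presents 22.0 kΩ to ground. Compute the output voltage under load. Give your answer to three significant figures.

The load sits in parallel with R2: R2‖R_L = (15.0 × 22.0) / (15.0 + 22.0) = 8.919 kΩ.
V_out = 34.8 × 8.919 / (6.81 + 8.919) = 34.8 × 8.919/15.73 = 19.7 V.
(Unloaded it would have been 23.9 V.)

V_out ≈ 19.7 V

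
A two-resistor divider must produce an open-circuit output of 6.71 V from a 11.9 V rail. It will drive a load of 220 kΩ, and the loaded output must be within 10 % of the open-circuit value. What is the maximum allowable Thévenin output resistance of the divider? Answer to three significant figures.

Loading drop = R_th/(R_th + R_L) ≤ 0.100, so R_th ≤ R_L · ε/(1−ε) = 220 kΩ × 0.100/0.9000 = 24.4 kΩ.

R_th ≤ 24.4 kΩ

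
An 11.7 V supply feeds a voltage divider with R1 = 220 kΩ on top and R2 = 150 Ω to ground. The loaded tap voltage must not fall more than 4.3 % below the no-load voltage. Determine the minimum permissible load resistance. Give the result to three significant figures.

Output resistance R_th = R1‖R2 = (220000 × 150)/220200 = 149.9 Ω.
The fractional drop is R_th/(R_th + R_L); requiring this ≤ 0.0430 gives R_L ≥ R_th(1/0.0430 − 1) = 149.9 × 22.26 = 3.34 kΩ.

R_L(min) ≈ 3.34 kΩ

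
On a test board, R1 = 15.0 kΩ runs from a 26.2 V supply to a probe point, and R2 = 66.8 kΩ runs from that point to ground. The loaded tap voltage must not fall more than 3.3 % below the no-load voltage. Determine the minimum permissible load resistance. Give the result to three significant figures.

R_L(min) ≈ 359 kΩ

Output resistance R_th = R1‖R2 = (15.0 × 66.8)/81.80 = 12.25 kΩ.
The fractional drop is R_th/(R_th + R_L); requiring this ≤ 0.0330 gives R_L ≥ R_th(1/0.0330 − 1) = 12.25 × 29.30 = 359 kΩ.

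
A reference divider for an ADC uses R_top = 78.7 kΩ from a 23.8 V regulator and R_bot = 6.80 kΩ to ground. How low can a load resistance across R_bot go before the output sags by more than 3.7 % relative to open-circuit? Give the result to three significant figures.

Output resistance R_th = R_top‖R_bot = (78.7 × 6.80)/85.50 = 6.259 kΩ.
The fractional drop is R_th/(R_th + R_L); requiring this ≤ 0.0370 gives R_L ≥ R_th(1/0.0370 − 1) = 6.259 × 26.03 = 163 kΩ.

R_L(min) ≈ 163 kΩ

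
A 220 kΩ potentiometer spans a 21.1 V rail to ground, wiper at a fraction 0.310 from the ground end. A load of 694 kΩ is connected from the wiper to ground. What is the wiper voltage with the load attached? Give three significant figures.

The wiper splits the pot into (1−α)R = 151.8 kΩ above and αR = 68.20 kΩ below.
Lower section ‖ load = 62.10 kΩ.
V_wiper = 21.1 × 62.10/(151.8 + 62.10) = 6.13 V.

V ≈ 6.13 V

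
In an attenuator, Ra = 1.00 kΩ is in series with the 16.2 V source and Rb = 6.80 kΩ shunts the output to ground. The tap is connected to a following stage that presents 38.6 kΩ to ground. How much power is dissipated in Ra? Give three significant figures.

Total resistance from the source is Ra + (Rb‖R_L) = 6.781 kΩ, so I = 16.2/6.781 kΩ = 2.389 mA.
P = I²·Ra = (2.389 mA)² × 1.00 kΩ = 5.71 mW.

P ≈ 5.71 mW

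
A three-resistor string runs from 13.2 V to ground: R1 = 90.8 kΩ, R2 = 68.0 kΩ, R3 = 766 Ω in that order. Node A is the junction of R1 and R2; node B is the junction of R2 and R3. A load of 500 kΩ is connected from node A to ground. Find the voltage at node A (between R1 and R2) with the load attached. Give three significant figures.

Below node A the series string R2+R3 = 68770 Ω sits in parallel with the 500000 Ω load: 60450 Ω.
V_A = 13.2 × 60450/(90800 + 60450) = 5.28 V.

V ≈ 5.28 V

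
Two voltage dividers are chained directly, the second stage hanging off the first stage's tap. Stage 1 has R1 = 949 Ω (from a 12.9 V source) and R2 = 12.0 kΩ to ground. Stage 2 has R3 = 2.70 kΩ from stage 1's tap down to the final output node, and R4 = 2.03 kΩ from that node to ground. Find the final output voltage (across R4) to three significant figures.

V_out ≈ 4.33 V

Stage 2 presents R3+R4 = 4730 Ω as a load on stage 1's tap.
Stage 1's lower leg becomes R2‖(R3+R4) = 3393 Ω, so V_mid = 12.9 × 3393/4342 = 10.08 V.
Stage 2 is itself unloaded: V_out = V_mid × R4/(R3+R4) = 10.08 × 2030/4730 = 4.33 V.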